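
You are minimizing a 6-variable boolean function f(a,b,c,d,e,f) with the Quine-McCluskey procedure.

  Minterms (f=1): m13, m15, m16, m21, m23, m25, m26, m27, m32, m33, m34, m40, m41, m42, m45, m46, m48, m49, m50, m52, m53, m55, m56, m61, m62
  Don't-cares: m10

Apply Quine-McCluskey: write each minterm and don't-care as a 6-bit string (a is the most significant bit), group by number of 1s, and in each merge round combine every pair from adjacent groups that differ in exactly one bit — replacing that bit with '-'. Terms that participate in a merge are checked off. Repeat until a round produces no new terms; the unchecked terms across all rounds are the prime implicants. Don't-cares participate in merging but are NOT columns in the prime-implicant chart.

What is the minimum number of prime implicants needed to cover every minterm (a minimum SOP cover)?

size-2^0 implicants → 001010(✓)  001101(✓)  001111(✓)  010000(✓)  010101(✓)  010111(✓)  011001(✓)  011010(✓)  011011(✓)  100000(✓)  100001(✓)  100010(✓)  101000(✓)  101001(✓)  101010(✓)  101101(✓)  101110(✓)  110000(✓)  110001(✓)  110010(✓)  110100(✓)  110101(✓)  110111(✓)  111000(✓)  111101(✓)  111110(✓)
size-2^1 implicants → -01010  -01101  -10000  -10101(✓)  -10111(✓)  0-1010  0011-1  0101-1(✓)  0110-1  01101-  1-0000(✓)  1-0001(✓)  1-0010(✓)  1-1000(✓)  1-1101  1-1110  10-000(✓)  10-001(✓)  10-010(✓)  1000-0(✓)  10000-(✓)  101-01  101-10  1010-0(✓)  10100-(✓)  11-000(✓)  11-101  110-00(✓)  110-01(✓)  1100-0(✓)  11000-(✓)  1101-1(✓)  11010-(✓)
size-2^2 implicants → -101-1  1--000  1-00-0  1-000-  10-0-0  10-00-  110-0-
Unchecked terms (primes): -01010, -01101, -10000, -101-1, 0-1010, 0011-1, 0110-1, 01101-, 1--000, 1-00-0, 1-000-, 1-1101, 1-1110, 10-0-0, 10-00-, 101-01, 101-10, 11-101, 110-0-
Minterm coverage:
  m13 ⊆ -01101,0011-1
  m15 ⊆ 0011-1 [E]
  m16 ⊆ -10000 [E]
  m21 ⊆ -101-1 [E]
  m23 ⊆ -101-1 [E]
  m25 ⊆ 0110-1 [E]
  m26 ⊆ 0-1010,01101-
  m27 ⊆ 0110-1,01101-
  m32 ⊆ 1--000,1-00-0,1-000-,10-0-0,10-00-
  m33 ⊆ 1-000-,10-00-
  m34 ⊆ 1-00-0,10-0-0
  m40 ⊆ 1--000,10-0-0,10-00-
  m41 ⊆ 10-00-,101-01
  m42 ⊆ -01010,10-0-0,101-10
  m45 ⊆ -01101,1-1101,101-01
  m46 ⊆ 1-1110,101-10
  m48 ⊆ -10000,1--000,1-00-0,1-000-,110-0-
  m49 ⊆ 1-000-,110-0-
  m50 ⊆ 1-00-0 [E]
  m52 ⊆ 110-0- [E]
  m53 ⊆ -101-1,11-101,110-0-
  m55 ⊆ -101-1 [E]
  m56 ⊆ 1--000 [E]
  m61 ⊆ 1-1101,11-101
  m62 ⊆ 1-1110 [E]
E = {-10000, -101-1, 0011-1, 0110-1, 1--000, 1-00-0, 1-1110, 110-0-}
Petrick residual → -01010, 0-1010, 1-1101, 10-00-
Cover = b'cd'ef' + bc'd'e'f' + bc'df + a'cd'ef' + a'b'cdf + a'bcd'f + ad'e'f' + ac'd'f' + acde'f + acdef' + ab'd'e' + abc'e'  |cover|=12

12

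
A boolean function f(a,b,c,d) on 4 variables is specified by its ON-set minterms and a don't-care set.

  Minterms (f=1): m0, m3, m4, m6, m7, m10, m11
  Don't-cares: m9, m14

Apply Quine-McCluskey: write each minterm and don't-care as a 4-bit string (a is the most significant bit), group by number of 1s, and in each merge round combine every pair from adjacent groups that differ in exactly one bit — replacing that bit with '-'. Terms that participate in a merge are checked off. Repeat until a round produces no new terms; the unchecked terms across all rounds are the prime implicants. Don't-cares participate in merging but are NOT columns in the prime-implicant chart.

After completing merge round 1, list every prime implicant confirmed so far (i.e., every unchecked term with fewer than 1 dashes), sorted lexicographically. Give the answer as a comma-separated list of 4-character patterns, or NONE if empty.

size-2^0 implicants → 0000(✓)  0011(✓)  0100(✓)  0110(✓)  0111(✓)  1001(✓)  1010(✓)  1011(✓)  1110(✓)
size-2^1 implicants → -011  -110  0-00  0-11  01-0  011-  1-10  10-1  101-
Unchecked terms (primes): -011, -110, 0-00, 0-11, 01-0, 011-, 1-10, 10-1, 101-

NONE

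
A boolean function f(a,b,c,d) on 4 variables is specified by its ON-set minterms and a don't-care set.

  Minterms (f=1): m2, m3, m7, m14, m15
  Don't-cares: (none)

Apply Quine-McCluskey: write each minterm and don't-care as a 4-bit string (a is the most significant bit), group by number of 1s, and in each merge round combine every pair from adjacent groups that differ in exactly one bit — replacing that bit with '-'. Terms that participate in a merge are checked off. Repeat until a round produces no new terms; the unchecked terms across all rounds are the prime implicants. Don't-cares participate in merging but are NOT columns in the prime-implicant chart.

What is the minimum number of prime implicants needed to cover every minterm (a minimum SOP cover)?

Round 0: 0010✓ 0011✓ 0111✓ 1110✓ 1111✓
Round 1: -111 0-11 001- 111-
PIs = {-111, 0-11, 001-, 111-}
Coverage chart:
  m2: 001- ←essential
  m3: 0-11,001-
  m7: -111,0-11
  m14: 111- ←essential
  m15: -111,111-
Essential: 001-, 111-
Petrick residual → -111
Min cover (3 terms): bcd + a'b'c + abc

3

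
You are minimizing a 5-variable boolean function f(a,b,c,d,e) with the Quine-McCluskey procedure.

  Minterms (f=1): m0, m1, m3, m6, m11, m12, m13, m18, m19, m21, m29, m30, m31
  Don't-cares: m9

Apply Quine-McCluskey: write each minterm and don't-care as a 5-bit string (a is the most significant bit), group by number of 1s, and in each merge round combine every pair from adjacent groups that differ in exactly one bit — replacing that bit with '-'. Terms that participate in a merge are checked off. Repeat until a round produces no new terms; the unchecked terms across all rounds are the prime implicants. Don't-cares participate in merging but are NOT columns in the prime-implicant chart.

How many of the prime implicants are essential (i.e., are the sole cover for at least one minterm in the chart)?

7

Round 0: 00000✓ 00001✓ 00011✓ 00110 01001✓ 01011✓ 01100✓ 01101✓ 10010✓ 10011✓ 10101✓ 11101✓ 11110✓ 11111✓
Round 1: -0011 -1101 0-001✓ 0-011✓ 000-1✓ 0000- 01-01 010-1✓ 0110- 1-101 1001- 111-1 1111-
Round 2: 0-0-1
PIs = {-0011, -1101, 0-0-1, 0000-, 00110, 01-01, 0110-, 1-101, 1001-, 111-1, 1111-}
Coverage chart:
  m0: 0000- ←essential
  m1: 0-0-1,0000-
  m3: -0011,0-0-1
  m6: 00110 ←essential
  m11: 0-0-1 ←essential
  m12: 0110- ←essential
  m13: -1101,01-01,0110-
  m18: 1001- ←essential
  m19: -0011,1001-
  m21: 1-101 ←essential
  m29: -1101,1-101,111-1
  m30: 1111- ←essential
  m31: 111-1,1111-
Essential: 0-0-1, 0000-, 00110, 0110-, 1-101, 1001-, 1111-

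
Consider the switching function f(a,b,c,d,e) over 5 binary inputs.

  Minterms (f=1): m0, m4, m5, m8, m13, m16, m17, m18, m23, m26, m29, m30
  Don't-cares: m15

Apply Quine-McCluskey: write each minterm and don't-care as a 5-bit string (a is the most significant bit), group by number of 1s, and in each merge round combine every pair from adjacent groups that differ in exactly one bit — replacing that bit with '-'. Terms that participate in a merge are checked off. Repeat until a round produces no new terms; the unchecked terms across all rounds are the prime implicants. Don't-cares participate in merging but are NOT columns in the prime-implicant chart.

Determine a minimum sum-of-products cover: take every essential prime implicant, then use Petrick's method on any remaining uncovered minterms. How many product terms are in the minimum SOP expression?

7

[col 0] 00000*, 00100*, 00101*, 01000*, 01101*, 01111*, 10000*, 10001*, 10010*, 10111, 11010*, 11101*, 11110*
[col 1] -0000, -1101, 0-000, 0-101, 00-00, 0010-, 011-1, 1-010, 100-0, 1000-, 11-10
Prime implicants: -0000, -1101, 0-000, 0-101, 00-00, 0010-, 011-1, 1-010, 100-0, 1000-, 10111, 11-10
PI chart (minterm → PIs covering it):
  0 | -0000,0-000,00-00
  4 | 00-00,0010-
  5 | 0-101,0010-
  8 | 0-000  (sole → essential)
  13 | -1101,0-101,011-1
  16 | -0000,100-0,1000-
  17 | 1000-  (sole → essential)
  18 | 1-010,100-0
  23 | 10111  (sole → essential)
  26 | 1-010,11-10
  29 | -1101  (sole → essential)
  30 | 11-10  (sole → essential)
Essential prime implicants: -1101, 0-000, 1000-, 10111, 11-10
Petrick residual → 0010-, 1-010
Minimum SOP uses 7 PIs: bcd'e + a'c'd'e' + a'b'cd' + ac'de' + ab'c'd' + ab'cde + abde'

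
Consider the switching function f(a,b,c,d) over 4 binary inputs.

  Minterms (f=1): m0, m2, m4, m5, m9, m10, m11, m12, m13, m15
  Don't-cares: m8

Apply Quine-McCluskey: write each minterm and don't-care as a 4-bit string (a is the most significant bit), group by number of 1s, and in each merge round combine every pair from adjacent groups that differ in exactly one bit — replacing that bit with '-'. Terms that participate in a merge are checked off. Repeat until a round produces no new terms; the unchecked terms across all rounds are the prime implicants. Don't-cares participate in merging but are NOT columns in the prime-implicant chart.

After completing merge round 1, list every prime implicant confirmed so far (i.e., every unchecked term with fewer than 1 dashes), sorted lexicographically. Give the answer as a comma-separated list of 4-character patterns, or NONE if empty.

NONE

size-2^0 implicants → 0000(✓)  0010(✓)  0100(✓)  0101(✓)  1000(✓)  1001(✓)  1010(✓)  1011(✓)  1100(✓)  1101(✓)  1111(✓)
size-2^1 implicants → -000(✓)  -010(✓)  -100(✓)  -101(✓)  0-00(✓)  00-0(✓)  010-(✓)  1-00(✓)  1-01(✓)  1-11(✓)  10-0(✓)  10-1(✓)  100-(✓)  101-(✓)  11-1(✓)  110-(✓)
size-2^2 implicants → --00  -0-0  -10-  1--1  1-0-  10--
Unchecked terms (primes): --00, -0-0, -10-, 1--1, 1-0-, 10--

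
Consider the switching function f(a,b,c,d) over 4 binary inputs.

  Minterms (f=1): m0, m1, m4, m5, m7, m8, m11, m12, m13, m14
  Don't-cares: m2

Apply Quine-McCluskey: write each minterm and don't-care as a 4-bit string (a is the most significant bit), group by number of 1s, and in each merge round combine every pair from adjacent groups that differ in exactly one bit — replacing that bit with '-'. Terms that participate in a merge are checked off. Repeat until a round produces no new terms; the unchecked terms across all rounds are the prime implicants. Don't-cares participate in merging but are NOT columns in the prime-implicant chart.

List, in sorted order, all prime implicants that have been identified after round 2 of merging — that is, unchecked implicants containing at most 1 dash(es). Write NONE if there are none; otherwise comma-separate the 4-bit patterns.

00-0, 01-1, 1011, 11-0

size-2^0 implicants → 0000(✓)  0001(✓)  0010(✓)  0100(✓)  0101(✓)  0111(✓)  1000(✓)  1011  1100(✓)  1101(✓)  1110(✓)
size-2^1 implicants → -000(✓)  -100(✓)  -101(✓)  0-00(✓)  0-01(✓)  00-0  000-(✓)  01-1  010-(✓)  1-00(✓)  11-0  110-(✓)
size-2^2 implicants → --00  -10-  0-0-
Unchecked terms (primes): --00, -10-, 0-0-, 00-0, 01-1, 1011, 11-0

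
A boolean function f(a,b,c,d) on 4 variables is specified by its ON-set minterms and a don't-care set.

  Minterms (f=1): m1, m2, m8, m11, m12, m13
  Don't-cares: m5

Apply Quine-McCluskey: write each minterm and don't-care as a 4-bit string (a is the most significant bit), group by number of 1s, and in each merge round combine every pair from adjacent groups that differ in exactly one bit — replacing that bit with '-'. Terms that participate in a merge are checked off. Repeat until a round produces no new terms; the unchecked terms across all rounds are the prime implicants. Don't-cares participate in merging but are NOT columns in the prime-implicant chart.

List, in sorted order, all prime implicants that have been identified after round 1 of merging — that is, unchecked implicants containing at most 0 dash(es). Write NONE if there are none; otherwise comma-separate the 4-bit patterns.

0010, 1011

size-2^0 implicants → 0001(✓)  0010  0101(✓)  1000(✓)  1011  1100(✓)  1101(✓)
size-2^1 implicants → -101  0-01  1-00  110-
Unchecked terms (primes): -101, 0-01, 0010, 1-00, 1011, 110-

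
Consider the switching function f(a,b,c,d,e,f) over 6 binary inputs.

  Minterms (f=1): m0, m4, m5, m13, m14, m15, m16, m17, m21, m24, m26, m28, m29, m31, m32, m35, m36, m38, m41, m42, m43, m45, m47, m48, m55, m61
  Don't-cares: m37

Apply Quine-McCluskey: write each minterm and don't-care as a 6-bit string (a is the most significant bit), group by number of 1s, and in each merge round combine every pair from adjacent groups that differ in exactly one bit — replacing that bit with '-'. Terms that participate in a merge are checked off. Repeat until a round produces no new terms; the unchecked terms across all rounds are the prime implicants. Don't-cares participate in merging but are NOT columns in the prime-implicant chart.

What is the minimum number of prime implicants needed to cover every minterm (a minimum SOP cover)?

[col 0] 000000*, 000100*, 000101*, 001101*, 001110*, 001111*, 010000*, 010001*, 010101*, 011000*, 011010*, 011100*, 011101*, 011111*, 100000*, 100011*, 100100*, 100101*, 100110*, 101001*, 101010*, 101011*, 101101*, 101111*, 110000*, 110111, 111101*
[col 1] -00000*, -00100*, -00101*, -01101*, -01111*, -10000*, -11101*, 0-0000*, 0-0101*, 0-1101*, 0-1111*, 00-101*, 000-00*, 00010-*, 0011-1*, 00111-, 01-000, 01-101*, 010-01, 01000-, 011-00, 0110-0, 0111-1*, 01110-, 1-0000*, 1-1101*, 10-011, 10-101*, 100-00*, 1001-0, 10010-*, 101-01*, 101-11*, 1010-1*, 10101-, 1011-1*
[col 2] --0000, --1101, -0-101, -00-00, -0010-, -011-1, 0--101, 0-11-1, 101--1
Prime implicants: --0000, --1101, -0-101, -00-00, -0010-, -011-1, 0--101, 0-11-1, 00111-, 01-000, 010-01, 01000-, 011-00, 0110-0, 01110-, 10-011, 1001-0, 101--1, 10101-, 110111
PI chart (minterm → PIs covering it):
  0 | --0000,-00-00
  4 | -00-00,-0010-
  5 | -0-101,-0010-,0--101
  13 | --1101,-0-101,-011-1,0--101,0-11-1
  14 | 00111-  (sole → essential)
  15 | -011-1,0-11-1,00111-
  16 | --0000,01-000,01000-
  17 | 010-01,01000-
  21 | 0--101,010-01
  24 | 01-000,011-00,0110-0
  26 | 0110-0  (sole → essential)
  28 | 011-00,01110-
  29 | --1101,0--101,0-11-1,01110-
  31 | 0-11-1  (sole → essential)
  32 | --0000,-00-00
  35 | 10-011  (sole → essential)
  36 | -00-00,-0010-,1001-0
  38 | 1001-0  (sole → essential)
  41 | 101--1  (sole → essential)
  42 | 10101-  (sole → essential)
  43 | 10-011,101--1,10101-
  45 | --1101,-0-101,-011-1,101--1
  47 | -011-1,101--1
  48 | --0000  (sole → essential)
  55 | 110111  (sole → essential)
  61 | --1101  (sole → essential)
Essential prime implicants: --0000, --1101, 0-11-1, 00111-, 0110-0, 10-011, 1001-0, 101--1, 10101-, 110111
Petrick residual → -0010-, 010-01, 011-00
Minimum SOP uses 13 PIs: c'd'e'f' + cde'f + b'c'de' + a'cdf + a'b'cde + a'bc'e'f + a'bce'f' + a'bcd'f' + ab'd'ef + ab'c'df' + ab'cf + ab'cd'e + abc'def

13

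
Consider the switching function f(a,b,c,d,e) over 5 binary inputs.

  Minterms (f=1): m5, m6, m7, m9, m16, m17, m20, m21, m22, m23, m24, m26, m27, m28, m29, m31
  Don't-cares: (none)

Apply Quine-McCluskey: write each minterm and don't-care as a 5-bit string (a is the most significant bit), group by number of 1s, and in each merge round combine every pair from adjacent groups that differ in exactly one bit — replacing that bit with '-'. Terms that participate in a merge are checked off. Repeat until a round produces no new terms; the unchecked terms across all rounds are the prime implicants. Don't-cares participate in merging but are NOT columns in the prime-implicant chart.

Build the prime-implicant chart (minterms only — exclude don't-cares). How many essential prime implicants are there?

size-2^0 implicants → 00101(✓)  00110(✓)  00111(✓)  01001  10000(✓)  10001(✓)  10100(✓)  10101(✓)  10110(✓)  10111(✓)  11000(✓)  11010(✓)  11011(✓)  11100(✓)  11101(✓)  11111(✓)
size-2^1 implicants → -0101(✓)  -0110(✓)  -0111(✓)  001-1(✓)  0011-(✓)  1-000(✓)  1-100(✓)  1-101(✓)  1-111(✓)  10-00(✓)  10-01(✓)  1000-(✓)  101-0(✓)  101-1(✓)  1010-(✓)  1011-(✓)  11-00(✓)  11-11  110-0  1101-  111-1(✓)  1110-(✓)
size-2^2 implicants → -01-1  -011-  1--00  1-1-1  1-10-  10-0-  101--
Unchecked terms (primes): -01-1, -011-, 01001, 1--00, 1-1-1, 1-10-, 10-0-, 101--, 11-11, 110-0, 1101-
Minterm coverage:
  m5 ⊆ -01-1 [E]
  m6 ⊆ -011- [E]
  m7 ⊆ -01-1,-011-
  m9 ⊆ 01001 [E]
  m16 ⊆ 1--00,10-0-
  m17 ⊆ 10-0- [E]
  m20 ⊆ 1--00,1-10-,10-0-,101--
  m21 ⊆ -01-1,1-1-1,1-10-,10-0-,101--
  m22 ⊆ -011-,101--
  m23 ⊆ -01-1,-011-,1-1-1,101--
  m24 ⊆ 1--00,110-0
  m26 ⊆ 110-0,1101-
  m27 ⊆ 11-11,1101-
  m28 ⊆ 1--00,1-10-
  m29 ⊆ 1-1-1,1-10-
  m31 ⊆ 1-1-1,11-11
E = {-01-1, -011-, 01001, 10-0-}

4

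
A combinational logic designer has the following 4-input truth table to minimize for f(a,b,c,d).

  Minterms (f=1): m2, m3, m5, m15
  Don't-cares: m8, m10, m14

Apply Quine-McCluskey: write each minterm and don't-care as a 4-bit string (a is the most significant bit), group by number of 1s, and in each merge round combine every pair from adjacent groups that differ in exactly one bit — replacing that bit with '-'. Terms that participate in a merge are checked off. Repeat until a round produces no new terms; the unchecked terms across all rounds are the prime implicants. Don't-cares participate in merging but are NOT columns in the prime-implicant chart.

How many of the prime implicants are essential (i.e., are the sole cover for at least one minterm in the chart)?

3

Round 0: 0010✓ 0011✓ 0101 1000✓ 1010✓ 1110✓ 1111✓
Round 1: -010 001- 1-10 10-0 111-
PIs = {-010, 001-, 0101, 1-10, 10-0, 111-}
Coverage chart:
  m2: -010,001-
  m3: 001- ←essential
  m5: 0101 ←essential
  m15: 111- ←essential
Essential: 001-, 0101, 111-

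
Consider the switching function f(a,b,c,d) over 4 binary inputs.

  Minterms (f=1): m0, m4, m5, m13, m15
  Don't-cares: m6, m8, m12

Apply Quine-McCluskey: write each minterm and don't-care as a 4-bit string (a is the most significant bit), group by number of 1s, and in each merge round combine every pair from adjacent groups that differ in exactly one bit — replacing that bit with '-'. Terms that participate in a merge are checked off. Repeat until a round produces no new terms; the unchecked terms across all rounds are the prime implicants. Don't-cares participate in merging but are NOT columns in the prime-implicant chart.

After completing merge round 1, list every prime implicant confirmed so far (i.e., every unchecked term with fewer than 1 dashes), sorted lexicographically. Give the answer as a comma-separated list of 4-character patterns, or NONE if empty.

NONE

size-2^0 implicants → 0000(✓)  0100(✓)  0101(✓)  0110(✓)  1000(✓)  1100(✓)  1101(✓)  1111(✓)
size-2^1 implicants → -000(✓)  -100(✓)  -101(✓)  0-00(✓)  01-0  010-(✓)  1-00(✓)  11-1  110-(✓)
size-2^2 implicants → --00  -10-
Unchecked terms (primes): --00, -10-, 01-0, 11-1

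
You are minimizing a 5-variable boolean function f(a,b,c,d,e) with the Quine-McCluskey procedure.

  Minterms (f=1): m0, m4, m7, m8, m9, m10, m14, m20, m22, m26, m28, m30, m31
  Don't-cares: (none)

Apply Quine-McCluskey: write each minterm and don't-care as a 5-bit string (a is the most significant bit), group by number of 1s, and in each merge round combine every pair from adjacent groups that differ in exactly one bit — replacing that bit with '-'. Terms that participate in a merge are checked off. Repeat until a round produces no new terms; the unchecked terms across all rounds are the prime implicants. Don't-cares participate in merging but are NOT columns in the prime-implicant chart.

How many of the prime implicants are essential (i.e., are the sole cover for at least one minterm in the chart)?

size-2^0 implicants → 00000(✓)  00100(✓)  00111  01000(✓)  01001(✓)  01010(✓)  01110(✓)  10100(✓)  10110(✓)  11010(✓)  11100(✓)  11110(✓)  11111(✓)
size-2^1 implicants → -0100  -1010(✓)  -1110(✓)  0-000  00-00  01-10(✓)  010-0  0100-  1-100(✓)  1-110(✓)  101-0(✓)  11-10(✓)  111-0(✓)  1111-
size-2^2 implicants → -1-10  1-1-0
Unchecked terms (primes): -0100, -1-10, 0-000, 00-00, 00111, 010-0, 0100-, 1-1-0, 1111-
Minterm coverage:
  m0 ⊆ 0-000,00-00
  m4 ⊆ -0100,00-00
  m7 ⊆ 00111 [E]
  m8 ⊆ 0-000,010-0,0100-
  m9 ⊆ 0100- [E]
  m10 ⊆ -1-10,010-0
  m14 ⊆ -1-10 [E]
  m20 ⊆ -0100,1-1-0
  m22 ⊆ 1-1-0 [E]
  m26 ⊆ -1-10 [E]
  m28 ⊆ 1-1-0 [E]
  m30 ⊆ -1-10,1-1-0,1111-
  m31 ⊆ 1111- [E]
E = {-1-10, 00111, 0100-, 1-1-0, 1111-}

5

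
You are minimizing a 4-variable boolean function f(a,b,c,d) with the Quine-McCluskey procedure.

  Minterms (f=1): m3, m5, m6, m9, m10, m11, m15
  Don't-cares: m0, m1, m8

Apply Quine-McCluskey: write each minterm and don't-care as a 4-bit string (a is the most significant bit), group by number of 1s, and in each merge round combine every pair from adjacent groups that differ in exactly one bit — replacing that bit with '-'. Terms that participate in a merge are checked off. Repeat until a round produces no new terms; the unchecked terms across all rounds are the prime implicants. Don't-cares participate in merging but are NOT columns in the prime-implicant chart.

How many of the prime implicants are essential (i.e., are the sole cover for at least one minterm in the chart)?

5

size-2^0 implicants → 0000(✓)  0001(✓)  0011(✓)  0101(✓)  0110  1000(✓)  1001(✓)  1010(✓)  1011(✓)  1111(✓)
size-2^1 implicants → -000(✓)  -001(✓)  -011(✓)  0-01  00-1(✓)  000-(✓)  1-11  10-0(✓)  10-1(✓)  100-(✓)  101-(✓)
size-2^2 implicants → -0-1  -00-  10--
Unchecked terms (primes): -0-1, -00-, 0-01, 0110, 1-11, 10--
Minterm coverage:
  m3 ⊆ -0-1 [E]
  m5 ⊆ 0-01 [E]
  m6 ⊆ 0110 [E]
  m9 ⊆ -0-1,-00-,10--
  m10 ⊆ 10-- [E]
  m11 ⊆ -0-1,1-11,10--
  m15 ⊆ 1-11 [E]
E = {-0-1, 0-01, 0110, 1-11, 10--}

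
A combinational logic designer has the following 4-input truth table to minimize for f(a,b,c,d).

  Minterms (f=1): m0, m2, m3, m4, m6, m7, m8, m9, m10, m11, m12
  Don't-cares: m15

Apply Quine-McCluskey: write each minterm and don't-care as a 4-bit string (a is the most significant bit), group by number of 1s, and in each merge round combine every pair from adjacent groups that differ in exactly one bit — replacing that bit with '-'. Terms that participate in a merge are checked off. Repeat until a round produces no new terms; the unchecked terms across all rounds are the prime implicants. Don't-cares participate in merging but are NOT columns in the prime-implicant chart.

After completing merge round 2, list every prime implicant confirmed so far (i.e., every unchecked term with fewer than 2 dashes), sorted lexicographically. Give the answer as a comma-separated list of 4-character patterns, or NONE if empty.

NONE

[col 0] 0000*, 0010*, 0011*, 0100*, 0110*, 0111*, 1000*, 1001*, 1010*, 1011*, 1100*, 1111*
[col 1] -000*, -010*, -011*, -100*, -111*, 0-00*, 0-10*, 0-11*, 00-0*, 001-*, 01-0*, 011-*, 1-00*, 1-11*, 10-0*, 10-1*, 100-*, 101-*
[col 2] --00, --11, -0-0, -01-, 0--0, 0-1-, 10--
Prime implicants: --00, --11, -0-0, -01-, 0--0, 0-1-, 10--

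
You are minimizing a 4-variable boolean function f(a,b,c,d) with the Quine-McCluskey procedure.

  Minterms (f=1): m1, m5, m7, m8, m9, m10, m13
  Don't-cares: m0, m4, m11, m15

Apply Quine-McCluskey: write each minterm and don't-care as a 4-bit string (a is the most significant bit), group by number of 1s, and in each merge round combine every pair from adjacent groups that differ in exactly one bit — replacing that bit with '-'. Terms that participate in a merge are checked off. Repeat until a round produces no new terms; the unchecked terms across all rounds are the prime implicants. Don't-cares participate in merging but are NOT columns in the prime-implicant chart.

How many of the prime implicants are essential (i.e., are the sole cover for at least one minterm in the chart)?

Round 0: 0000✓ 0001✓ 0100✓ 0101✓ 0111✓ 1000✓ 1001✓ 1010✓ 1011✓ 1101✓ 1111✓
Round 1: -000✓ -001✓ -101✓ -111✓ 0-00✓ 0-01✓ 000-✓ 01-1✓ 010-✓ 1-01✓ 1-11✓ 10-0✓ 10-1✓ 100-✓ 101-✓ 11-1✓
Round 2: --01 -00- -1-1 0-0- 1--1 10--
PIs = {--01, -00-, -1-1, 0-0-, 1--1, 10--}
Coverage chart:
  m1: --01,-00-,0-0-
  m5: --01,-1-1,0-0-
  m7: -1-1 ←essential
  m8: -00-,10--
  m9: --01,-00-,1--1,10--
  m10: 10-- ←essential
  m13: --01,-1-1,1--1
Essential: -1-1, 10--

2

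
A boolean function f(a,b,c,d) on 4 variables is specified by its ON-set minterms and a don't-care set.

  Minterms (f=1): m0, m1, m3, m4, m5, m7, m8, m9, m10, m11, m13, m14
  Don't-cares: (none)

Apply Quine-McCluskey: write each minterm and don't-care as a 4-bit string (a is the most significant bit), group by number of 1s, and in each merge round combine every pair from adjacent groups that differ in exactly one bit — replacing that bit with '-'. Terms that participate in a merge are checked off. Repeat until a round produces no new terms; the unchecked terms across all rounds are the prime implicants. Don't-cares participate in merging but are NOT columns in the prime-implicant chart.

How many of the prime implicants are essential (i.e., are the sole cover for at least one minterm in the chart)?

Round 0: 0000✓ 0001✓ 0011✓ 0100✓ 0101✓ 0111✓ 1000✓ 1001✓ 1010✓ 1011✓ 1101✓ 1110✓
Round 1: -000✓ -001✓ -011✓ -101✓ 0-00✓ 0-01✓ 0-11✓ 00-1✓ 000-✓ 01-1✓ 010-✓ 1-01✓ 1-10 10-0✓ 10-1✓ 100-✓ 101-✓
Round 2: --01 -0-1 -00- 0--1 0-0- 10--
PIs = {--01, -0-1, -00-, 0--1, 0-0-, 1-10, 10--}
Coverage chart:
  m0: -00-,0-0-
  m1: --01,-0-1,-00-,0--1,0-0-
  m3: -0-1,0--1
  m4: 0-0- ←essential
  m5: --01,0--1,0-0-
  m7: 0--1 ←essential
  m8: -00-,10--
  m9: --01,-0-1,-00-,10--
  m10: 1-10,10--
  m11: -0-1,10--
  m13: --01 ←essential
  m14: 1-10 ←essential
Essential: --01, 0--1, 0-0-, 1-10

4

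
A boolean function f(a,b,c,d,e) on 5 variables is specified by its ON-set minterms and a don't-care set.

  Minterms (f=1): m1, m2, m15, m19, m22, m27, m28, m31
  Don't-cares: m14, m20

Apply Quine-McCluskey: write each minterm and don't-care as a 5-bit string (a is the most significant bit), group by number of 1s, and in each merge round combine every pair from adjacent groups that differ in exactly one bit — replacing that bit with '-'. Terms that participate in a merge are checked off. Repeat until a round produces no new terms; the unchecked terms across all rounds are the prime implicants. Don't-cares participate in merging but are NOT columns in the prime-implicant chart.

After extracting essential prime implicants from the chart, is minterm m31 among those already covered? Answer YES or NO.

[col 0] 00001, 00010, 01110*, 01111*, 10011*, 10100*, 10110*, 11011*, 11100*, 11111*
[col 1] -1111, 0111-, 1-011, 1-100, 101-0, 11-11
Prime implicants: -1111, 00001, 00010, 0111-, 1-011, 1-100, 101-0, 11-11
PI chart (minterm → PIs covering it):
  1 | 00001  (sole → essential)
  2 | 00010  (sole → essential)
  15 | -1111,0111-
  19 | 1-011  (sole → essential)
  22 | 101-0  (sole → essential)
  27 | 1-011,11-11
  28 | 1-100  (sole → essential)
  31 | -1111,11-11
Essential prime implicants: 00001, 00010, 1-011, 1-100, 101-0

NO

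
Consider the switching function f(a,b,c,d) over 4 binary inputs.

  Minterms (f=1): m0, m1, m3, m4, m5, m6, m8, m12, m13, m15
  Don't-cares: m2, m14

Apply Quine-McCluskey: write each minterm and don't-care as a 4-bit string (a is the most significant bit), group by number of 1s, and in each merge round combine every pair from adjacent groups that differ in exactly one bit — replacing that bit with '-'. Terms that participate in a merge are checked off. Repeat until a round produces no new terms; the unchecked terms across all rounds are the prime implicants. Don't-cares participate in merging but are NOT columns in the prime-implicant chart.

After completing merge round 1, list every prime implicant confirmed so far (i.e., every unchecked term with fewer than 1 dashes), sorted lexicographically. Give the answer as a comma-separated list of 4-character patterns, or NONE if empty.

NONE

size-2^0 implicants → 0000(✓)  0001(✓)  0010(✓)  0011(✓)  0100(✓)  0101(✓)  0110(✓)  1000(✓)  1100(✓)  1101(✓)  1110(✓)  1111(✓)
size-2^1 implicants → -000(✓)  -100(✓)  -101(✓)  -110(✓)  0-00(✓)  0-01(✓)  0-10(✓)  00-0(✓)  00-1(✓)  000-(✓)  001-(✓)  01-0(✓)  010-(✓)  1-00(✓)  11-0(✓)  11-1(✓)  110-(✓)  111-(✓)
size-2^2 implicants → --00  -1-0  -10-  0--0  0-0-  00--  11--
Unchecked terms (primes): --00, -1-0, -10-, 0--0, 0-0-, 00--, 11--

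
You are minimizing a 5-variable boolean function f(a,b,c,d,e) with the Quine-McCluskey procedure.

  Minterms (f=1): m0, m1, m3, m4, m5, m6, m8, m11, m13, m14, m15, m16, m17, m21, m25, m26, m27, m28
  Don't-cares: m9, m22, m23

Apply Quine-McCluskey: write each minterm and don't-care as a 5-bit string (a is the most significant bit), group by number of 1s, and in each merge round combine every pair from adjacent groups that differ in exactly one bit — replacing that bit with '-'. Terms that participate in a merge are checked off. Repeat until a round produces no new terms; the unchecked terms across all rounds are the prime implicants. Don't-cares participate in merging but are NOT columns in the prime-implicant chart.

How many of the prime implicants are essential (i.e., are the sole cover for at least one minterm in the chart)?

Round 0: 00000✓ 00001✓ 00011✓ 00100✓ 00101✓ 00110✓ 01000✓ 01001✓ 01011✓ 01101✓ 01110✓ 01111✓ 10000✓ 10001✓ 10101✓ 10110✓ 10111✓ 11001✓ 11010✓ 11011✓ 11100
Round 1: -0000✓ -0001✓ -0101✓ -0110 -1001✓ -1011✓ 0-000✓ 0-001✓ 0-011✓ 0-101✓ 0-110 00-00✓ 00-01✓ 000-1✓ 0000-✓ 001-0 0010-✓ 01-01✓ 01-11✓ 010-1✓ 0100-✓ 011-1✓ 0111- 1-001✓ 10-01✓ 1000-✓ 101-1 1011- 110-1✓ 1101-
Round 2: --001 -0-01 -000- -10-1 0--01 0-0-1 0-00- 00-0- 01--1
PIs = {--001, -0-01, -000-, -0110, -10-1, 0--01, 0-0-1, 0-00-, 0-110, 00-0-, 001-0, 01--1, 0111-, 101-1, 1011-, 1101-, 11100}
Coverage chart:
  m0: -000-,0-00-,00-0-
  m1: --001,-0-01,-000-,0--01,0-0-1,0-00-,00-0-
  m3: 0-0-1 ←essential
  m4: 00-0-,001-0
  m5: -0-01,0--01,00-0-
  m6: -0110,0-110,001-0
  m8: 0-00- ←essential
  m11: -10-1,0-0-1,01--1
  m13: 0--01,01--1
  m14: 0-110,0111-
  m15: 01--1,0111-
  m16: -000- ←essential
  m17: --001,-0-01,-000-
  m21: -0-01,101-1
  m25: --001,-10-1
  m26: 1101- ←essential
  m27: -10-1,1101-
  m28: 11100 ←essential
Essential: -000-, 0-0-1, 0-00-, 1101-, 11100

5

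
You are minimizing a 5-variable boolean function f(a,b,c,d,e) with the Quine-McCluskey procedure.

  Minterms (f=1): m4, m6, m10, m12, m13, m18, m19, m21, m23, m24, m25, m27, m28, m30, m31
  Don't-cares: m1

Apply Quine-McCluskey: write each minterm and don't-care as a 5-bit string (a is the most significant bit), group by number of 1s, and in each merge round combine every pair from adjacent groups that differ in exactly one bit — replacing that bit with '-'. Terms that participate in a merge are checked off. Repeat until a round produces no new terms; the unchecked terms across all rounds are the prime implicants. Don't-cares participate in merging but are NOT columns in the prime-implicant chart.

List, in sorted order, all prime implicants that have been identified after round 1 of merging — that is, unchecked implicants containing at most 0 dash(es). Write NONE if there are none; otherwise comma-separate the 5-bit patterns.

size-2^0 implicants → 00001  00100(✓)  00110(✓)  01010  01100(✓)  01101(✓)  10010(✓)  10011(✓)  10101(✓)  10111(✓)  11000(✓)  11001(✓)  11011(✓)  11100(✓)  11110(✓)  11111(✓)
size-2^1 implicants → -1100  0-100  001-0  0110-  1-011(✓)  1-111(✓)  10-11(✓)  1001-  101-1  11-00  11-11(✓)  110-1  1100-  111-0  1111-
size-2^2 implicants → 1--11
Unchecked terms (primes): -1100, 0-100, 00001, 001-0, 01010, 0110-, 1--11, 1001-, 101-1, 11-00, 110-1, 1100-, 111-0, 1111-

00001, 01010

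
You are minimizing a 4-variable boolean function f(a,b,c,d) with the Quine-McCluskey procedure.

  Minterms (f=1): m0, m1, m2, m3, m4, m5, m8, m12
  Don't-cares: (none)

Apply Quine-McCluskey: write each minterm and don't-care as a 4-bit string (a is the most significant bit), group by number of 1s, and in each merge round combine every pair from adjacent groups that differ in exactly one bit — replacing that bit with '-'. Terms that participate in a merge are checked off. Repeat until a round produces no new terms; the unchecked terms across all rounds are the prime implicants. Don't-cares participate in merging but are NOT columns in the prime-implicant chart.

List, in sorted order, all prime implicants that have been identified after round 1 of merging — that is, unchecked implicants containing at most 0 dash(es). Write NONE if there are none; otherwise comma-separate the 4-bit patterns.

NONE

Round 0: 0000✓ 0001✓ 0010✓ 0011✓ 0100✓ 0101✓ 1000✓ 1100✓
Round 1: -000✓ -100✓ 0-00✓ 0-01✓ 00-0✓ 00-1✓ 000-✓ 001-✓ 010-✓ 1-00✓
Round 2: --00 0-0- 00--
PIs = {--00, 0-0-, 00--}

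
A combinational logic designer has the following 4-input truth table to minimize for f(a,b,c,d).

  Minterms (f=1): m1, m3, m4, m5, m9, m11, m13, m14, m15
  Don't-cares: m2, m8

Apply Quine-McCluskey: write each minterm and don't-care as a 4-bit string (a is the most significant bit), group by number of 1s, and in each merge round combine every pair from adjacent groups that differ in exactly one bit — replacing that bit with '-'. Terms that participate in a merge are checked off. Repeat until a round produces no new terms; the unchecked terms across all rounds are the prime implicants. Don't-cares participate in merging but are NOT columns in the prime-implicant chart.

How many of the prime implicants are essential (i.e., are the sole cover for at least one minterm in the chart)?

2

size-2^0 implicants → 0001(✓)  0010(✓)  0011(✓)  0100(✓)  0101(✓)  1000(✓)  1001(✓)  1011(✓)  1101(✓)  1110(✓)  1111(✓)
size-2^1 implicants → -001(✓)  -011(✓)  -101(✓)  0-01(✓)  00-1(✓)  001-  010-  1-01(✓)  1-11(✓)  10-1(✓)  100-  11-1(✓)  111-
size-2^2 implicants → --01  -0-1  1--1
Unchecked terms (primes): --01, -0-1, 001-, 010-, 1--1, 100-, 111-
Minterm coverage:
  m1 ⊆ --01,-0-1
  m3 ⊆ -0-1,001-
  m4 ⊆ 010- [E]
  m5 ⊆ --01,010-
  m9 ⊆ --01,-0-1,1--1,100-
  m11 ⊆ -0-1,1--1
  m13 ⊆ --01,1--1
  m14 ⊆ 111- [E]
  m15 ⊆ 1--1,111-
E = {010-, 111-}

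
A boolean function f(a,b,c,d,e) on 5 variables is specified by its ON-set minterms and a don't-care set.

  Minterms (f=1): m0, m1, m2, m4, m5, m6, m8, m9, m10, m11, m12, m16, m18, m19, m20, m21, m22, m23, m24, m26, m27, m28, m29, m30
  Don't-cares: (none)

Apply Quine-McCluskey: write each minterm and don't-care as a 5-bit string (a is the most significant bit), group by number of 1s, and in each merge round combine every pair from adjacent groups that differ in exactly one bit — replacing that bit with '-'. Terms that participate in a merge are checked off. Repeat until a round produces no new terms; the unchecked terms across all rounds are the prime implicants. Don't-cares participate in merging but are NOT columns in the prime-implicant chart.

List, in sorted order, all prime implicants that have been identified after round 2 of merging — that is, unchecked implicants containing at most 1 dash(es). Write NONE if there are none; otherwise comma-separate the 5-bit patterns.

size-2^0 implicants → 00000(✓)  00001(✓)  00010(✓)  00100(✓)  00101(✓)  00110(✓)  01000(✓)  01001(✓)  01010(✓)  01011(✓)  01100(✓)  10000(✓)  10010(✓)  10011(✓)  10100(✓)  10101(✓)  10110(✓)  10111(✓)  11000(✓)  11010(✓)  11011(✓)  11100(✓)  11101(✓)  11110(✓)
size-2^1 implicants → -0000(✓)  -0010(✓)  -0100(✓)  -0101(✓)  -0110(✓)  -1000(✓)  -1010(✓)  -1011(✓)  -1100(✓)  0-000(✓)  0-001(✓)  0-010(✓)  0-100(✓)  00-00(✓)  00-01(✓)  00-10(✓)  000-0(✓)  0000-(✓)  001-0(✓)  0010-(✓)  01-00(✓)  010-0(✓)  010-1(✓)  0100-(✓)  0101-(✓)  1-000(✓)  1-010(✓)  1-011(✓)  1-100(✓)  1-101(✓)  1-110(✓)  10-00(✓)  10-10(✓)  10-11(✓)  100-0(✓)  1001-(✓)  101-0(✓)  101-1(✓)  1010-(✓)  1011-(✓)  11-00(✓)  11-10(✓)  110-0(✓)  1101-(✓)  111-0(✓)  1110-(✓)
size-2^2 implicants → --000(✓)  --010(✓)  --100(✓)  -0-00(✓)  -0-10(✓)  -00-0(✓)  -01-0(✓)  -010-  -1-00(✓)  -10-0(✓)  -101-  0--00(✓)  0-0-0(✓)  0-00-  00--0(✓)  00-0-  010--  1--00(✓)  1--10(✓)  1-0-0(✓)  1-01-  1-1-0(✓)  1-10-  10--0(✓)  10-1-  101--  11--0(✓)
size-2^3 implicants → ---00  --0-0  -0--0  1---0
Unchecked terms (primes): ---00, --0-0, -0--0, -010-, -101-, 0-00-, 00-0-, 010--, 1---0, 1-01-, 1-10-, 10-1-, 101--

NONE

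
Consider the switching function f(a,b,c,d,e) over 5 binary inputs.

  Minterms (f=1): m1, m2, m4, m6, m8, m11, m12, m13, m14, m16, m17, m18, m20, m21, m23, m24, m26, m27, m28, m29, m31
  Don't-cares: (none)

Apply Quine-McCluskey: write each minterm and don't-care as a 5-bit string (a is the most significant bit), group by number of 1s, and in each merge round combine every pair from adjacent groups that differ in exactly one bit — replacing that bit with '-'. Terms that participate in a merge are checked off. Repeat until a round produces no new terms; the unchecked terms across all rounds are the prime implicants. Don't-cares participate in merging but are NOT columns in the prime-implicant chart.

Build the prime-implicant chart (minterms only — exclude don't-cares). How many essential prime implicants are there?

Round 0: 00001✓ 00010✓ 00100✓ 00110✓ 01000✓ 01011✓ 01100✓ 01101✓ 01110✓ 10000✓ 10001✓ 10010✓ 10100✓ 10101✓ 10111✓ 11000✓ 11010✓ 11011✓ 11100✓ 11101✓ 11111✓
Round 1: -0001 -0010 -0100✓ -1000✓ -1011 -1100✓ -1101✓ 0-100✓ 0-110✓ 00-10 001-0✓ 01-00✓ 011-0✓ 0110-✓ 1-000✓ 1-010✓ 1-100✓ 1-101✓ 1-111✓ 10-00✓ 10-01✓ 100-0✓ 1000-✓ 101-1✓ 1010-✓ 11-00✓ 11-11 110-0✓ 1101- 111-1✓ 1110-✓
Round 2: --100 -1-00 -110- 0-1-0 1--00 1-0-0 1-1-1 1-10- 10-0-
PIs = {--100, -0001, -0010, -1-00, -1011, -110-, 0-1-0, 00-10, 1--00, 1-0-0, 1-1-1, 1-10-, 10-0-, 11-11, 1101-}
Coverage chart:
  m1: -0001 ←essential
  m2: -0010,00-10
  m4: --100,0-1-0
  m6: 0-1-0,00-10
  m8: -1-00 ←essential
  m11: -1011 ←essential
  m12: --100,-1-00,-110-,0-1-0
  m13: -110- ←essential
  m14: 0-1-0 ←essential
  m16: 1--00,1-0-0,10-0-
  m17: -0001,10-0-
  m18: -0010,1-0-0
  m20: --100,1--00,1-10-,10-0-
  m21: 1-1-1,1-10-,10-0-
  m23: 1-1-1 ←essential
  m24: -1-00,1--00,1-0-0
  m26: 1-0-0,1101-
  m27: -1011,11-11,1101-
  m28: --100,-1-00,-110-,1--00,1-10-
  m29: -110-,1-1-1,1-10-
  m31: 1-1-1,11-11
Essential: -0001, -1-00, -1011, -110-, 0-1-0, 1-1-1

6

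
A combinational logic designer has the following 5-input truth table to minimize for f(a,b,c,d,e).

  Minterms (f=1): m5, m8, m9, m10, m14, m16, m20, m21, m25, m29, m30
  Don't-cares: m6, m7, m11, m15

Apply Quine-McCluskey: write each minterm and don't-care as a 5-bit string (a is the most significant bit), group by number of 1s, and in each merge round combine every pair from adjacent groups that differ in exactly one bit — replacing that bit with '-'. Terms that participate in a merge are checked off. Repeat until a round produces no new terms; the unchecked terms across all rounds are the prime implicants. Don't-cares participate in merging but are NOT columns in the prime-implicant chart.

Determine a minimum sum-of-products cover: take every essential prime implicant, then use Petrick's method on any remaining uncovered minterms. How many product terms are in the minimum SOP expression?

Round 0: 00101✓ 00110✓ 00111✓ 01000✓ 01001✓ 01010✓ 01011✓ 01110✓ 01111✓ 10000✓ 10100✓ 10101✓ 11001✓ 11101✓ 11110✓
Round 1: -0101 -1001 -1110 0-110✓ 0-111✓ 001-1 0011-✓ 01-10✓ 01-11✓ 010-0✓ 010-1✓ 0100-✓ 0101-✓ 0111-✓ 1-101 10-00 1010- 11-01
Round 2: 0-11- 01-1- 010--
PIs = {-0101, -1001, -1110, 0-11-, 001-1, 01-1-, 010--, 1-101, 10-00, 1010-, 11-01}
Coverage chart:
  m5: -0101,001-1
  m8: 010-- ←essential
  m9: -1001,010--
  m10: 01-1-,010--
  m14: -1110,0-11-,01-1-
  m16: 10-00 ←essential
  m20: 10-00,1010-
  m21: -0101,1-101,1010-
  m25: -1001,11-01
  m29: 1-101,11-01
  m30: -1110 ←essential
Essential: -1110, 010--, 10-00
Petrick residual → -0101, 11-01
Min cover (5 terms): b'cd'e + bcde' + a'bc' + ab'd'e' + abd'e

5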